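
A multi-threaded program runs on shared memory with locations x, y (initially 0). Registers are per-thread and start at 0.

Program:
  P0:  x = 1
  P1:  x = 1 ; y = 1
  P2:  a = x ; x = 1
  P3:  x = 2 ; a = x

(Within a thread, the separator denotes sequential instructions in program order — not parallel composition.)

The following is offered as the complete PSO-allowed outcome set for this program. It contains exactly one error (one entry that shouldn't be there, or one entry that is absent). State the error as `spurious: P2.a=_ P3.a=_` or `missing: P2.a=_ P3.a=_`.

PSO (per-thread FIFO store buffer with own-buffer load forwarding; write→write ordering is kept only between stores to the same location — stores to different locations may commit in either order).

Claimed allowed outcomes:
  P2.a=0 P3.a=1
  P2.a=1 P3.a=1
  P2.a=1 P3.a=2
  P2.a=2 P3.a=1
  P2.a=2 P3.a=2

missing: P2.a=0 P3.a=2

outcome vector order: (P2.a,P3.a)
PSO (6): 0/1; 0/2; 1/1; 1/2; 2/1; 2/2
PSO∖claimed = {0/2}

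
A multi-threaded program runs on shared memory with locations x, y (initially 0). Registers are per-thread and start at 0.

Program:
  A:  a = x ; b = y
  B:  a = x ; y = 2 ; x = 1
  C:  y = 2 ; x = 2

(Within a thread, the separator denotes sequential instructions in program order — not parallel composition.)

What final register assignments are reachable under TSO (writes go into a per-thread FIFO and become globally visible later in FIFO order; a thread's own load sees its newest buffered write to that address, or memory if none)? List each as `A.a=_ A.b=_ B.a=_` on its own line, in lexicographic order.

outcome vector order: (A.a,A.b,B.a)
|TSO outcomes| = 8

A.a=0 A.b=0 B.a=0
A.a=0 A.b=0 B.a=2
A.a=0 A.b=2 B.a=0
A.a=0 A.b=2 B.a=2
A.a=1 A.b=2 B.a=0
A.a=1 A.b=2 B.a=2
A.a=2 A.b=2 B.a=0
A.a=2 A.b=2 B.a=2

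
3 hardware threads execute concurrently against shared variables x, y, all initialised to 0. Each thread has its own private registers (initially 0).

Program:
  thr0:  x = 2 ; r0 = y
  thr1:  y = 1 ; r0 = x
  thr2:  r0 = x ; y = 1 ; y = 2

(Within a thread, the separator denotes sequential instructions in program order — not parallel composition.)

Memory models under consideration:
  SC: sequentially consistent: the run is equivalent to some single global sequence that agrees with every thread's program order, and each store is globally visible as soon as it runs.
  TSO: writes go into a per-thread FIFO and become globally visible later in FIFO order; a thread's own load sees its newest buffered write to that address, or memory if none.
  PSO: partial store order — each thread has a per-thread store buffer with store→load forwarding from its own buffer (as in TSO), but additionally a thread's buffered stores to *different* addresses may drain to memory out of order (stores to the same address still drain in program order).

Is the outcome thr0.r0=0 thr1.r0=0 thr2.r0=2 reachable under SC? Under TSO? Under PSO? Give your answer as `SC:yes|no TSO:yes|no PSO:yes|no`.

SC:no TSO:yes PSO:yes

outcome vector order: (thr0.r0,thr1.r0,thr2.r0)
SC: 10 outcomes — {0/2/0, 0/2/2, 1/0/0, 1/0/2, 1/2/0, 1/2/2, 2/0/0, 2/0/2, 2/2/0, 2/2/2}
TSO: 12 outcomes — {0/0/0, 0/0/2, 0/2/0, 0/2/2, 1/0/0, 1/0/2, 1/2/0, 1/2/2, 2/0/0, 2/0/2, 2/2/0, 2/2/2}
PSO: 12 outcomes — {0/0/0, 0/0/2, 0/2/0, 0/2/2, 1/0/0, 1/0/2, 1/2/0, 1/2/2, 2/0/0, 2/0/2, 2/2/0, 2/2/2}
target 0/0/2 ∈ {TSO,PSO}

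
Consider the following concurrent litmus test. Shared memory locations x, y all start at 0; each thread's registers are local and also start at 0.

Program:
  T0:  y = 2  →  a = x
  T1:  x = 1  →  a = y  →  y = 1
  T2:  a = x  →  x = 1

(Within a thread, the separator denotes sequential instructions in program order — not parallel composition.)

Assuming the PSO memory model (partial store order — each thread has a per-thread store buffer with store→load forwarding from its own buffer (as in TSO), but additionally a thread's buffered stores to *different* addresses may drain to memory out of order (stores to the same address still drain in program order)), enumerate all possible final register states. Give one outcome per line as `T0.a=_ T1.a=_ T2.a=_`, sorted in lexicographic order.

outcome vector order: (T0.a,T1.a,T2.a)
|PSO outcomes| = 8

T0.a=0 T1.a=0 T2.a=0
T0.a=0 T1.a=0 T2.a=1
T0.a=0 T1.a=2 T2.a=0
T0.a=0 T1.a=2 T2.a=1
T0.a=1 T1.a=0 T2.a=0
T0.a=1 T1.a=0 T2.a=1
T0.a=1 T1.a=2 T2.a=0
T0.a=1 T1.a=2 T2.a=1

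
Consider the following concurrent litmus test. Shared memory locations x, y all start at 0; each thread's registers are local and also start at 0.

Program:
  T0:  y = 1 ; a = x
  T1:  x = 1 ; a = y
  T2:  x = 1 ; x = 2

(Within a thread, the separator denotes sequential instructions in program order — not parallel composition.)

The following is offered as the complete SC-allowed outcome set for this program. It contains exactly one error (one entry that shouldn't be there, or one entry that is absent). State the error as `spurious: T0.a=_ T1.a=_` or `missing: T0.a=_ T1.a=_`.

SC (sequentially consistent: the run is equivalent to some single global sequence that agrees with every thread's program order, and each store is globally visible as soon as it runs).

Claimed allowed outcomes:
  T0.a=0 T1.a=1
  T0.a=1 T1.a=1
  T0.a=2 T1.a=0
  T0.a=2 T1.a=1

missing: T0.a=1 T1.a=0

outcome vector order: (T0.a,T1.a)
[SC] allowed = {01; 10; 11; 20; 21}
SC∖claimed = {10}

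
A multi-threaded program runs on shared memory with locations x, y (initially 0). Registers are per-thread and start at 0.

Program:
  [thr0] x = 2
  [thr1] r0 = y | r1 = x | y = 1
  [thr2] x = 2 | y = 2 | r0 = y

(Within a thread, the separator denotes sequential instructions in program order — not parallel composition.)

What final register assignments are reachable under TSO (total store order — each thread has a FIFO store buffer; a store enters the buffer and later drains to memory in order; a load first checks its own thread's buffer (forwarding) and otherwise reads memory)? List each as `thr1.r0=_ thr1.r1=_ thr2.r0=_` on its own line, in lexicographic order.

thr1.r0=0 thr1.r1=0 thr2.r0=1
thr1.r0=0 thr1.r1=0 thr2.r0=2
thr1.r0=0 thr1.r1=2 thr2.r0=1
thr1.r0=0 thr1.r1=2 thr2.r0=2
thr1.r0=2 thr1.r1=2 thr2.r0=1
thr1.r0=2 thr1.r1=2 thr2.r0=2

outcome vector order: (thr1.r0,thr1.r1,thr2.r0)
|TSO outcomes| = 6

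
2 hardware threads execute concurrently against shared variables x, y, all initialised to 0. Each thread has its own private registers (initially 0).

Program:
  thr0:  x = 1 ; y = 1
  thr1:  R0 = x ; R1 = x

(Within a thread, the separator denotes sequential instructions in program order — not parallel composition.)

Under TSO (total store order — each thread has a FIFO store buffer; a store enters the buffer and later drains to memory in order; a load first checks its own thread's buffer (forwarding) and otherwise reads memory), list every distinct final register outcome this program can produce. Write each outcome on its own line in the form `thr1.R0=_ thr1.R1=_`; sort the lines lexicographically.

outcome vector order: (thr1.R0,thr1.R1)
|TSO outcomes| = 3

thr1.R0=0 thr1.R1=0
thr1.R0=0 thr1.R1=1
thr1.R0=1 thr1.R1=1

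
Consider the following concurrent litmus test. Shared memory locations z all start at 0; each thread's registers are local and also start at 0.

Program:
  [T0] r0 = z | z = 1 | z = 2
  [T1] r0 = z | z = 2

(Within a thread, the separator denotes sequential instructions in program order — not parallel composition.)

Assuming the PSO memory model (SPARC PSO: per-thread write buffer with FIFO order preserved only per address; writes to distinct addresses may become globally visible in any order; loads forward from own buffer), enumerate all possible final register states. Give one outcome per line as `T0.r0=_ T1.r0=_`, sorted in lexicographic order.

outcome vector order: (T0.r0,T1.r0)
|PSO outcomes| = 4

T0.r0=0 T1.r0=0
T0.r0=0 T1.r0=1
T0.r0=0 T1.r0=2
T0.r0=2 T1.r0=0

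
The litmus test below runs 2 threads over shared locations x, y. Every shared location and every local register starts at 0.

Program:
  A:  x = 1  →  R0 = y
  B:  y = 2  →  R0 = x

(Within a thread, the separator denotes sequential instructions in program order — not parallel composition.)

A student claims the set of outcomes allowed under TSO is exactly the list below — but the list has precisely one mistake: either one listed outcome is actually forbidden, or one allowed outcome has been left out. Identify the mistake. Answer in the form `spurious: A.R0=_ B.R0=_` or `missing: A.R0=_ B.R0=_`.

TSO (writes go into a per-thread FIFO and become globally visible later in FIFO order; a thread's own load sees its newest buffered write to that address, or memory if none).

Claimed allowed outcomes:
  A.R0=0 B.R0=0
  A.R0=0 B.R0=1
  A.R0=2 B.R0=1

outcome vector order: (A.R0,B.R0)
TSO: 4 outcomes — {(0,0); (0,1); (2,0); (2,1)}
TSO∖claimed = {(2,0)}

missing: A.R0=2 B.R0=0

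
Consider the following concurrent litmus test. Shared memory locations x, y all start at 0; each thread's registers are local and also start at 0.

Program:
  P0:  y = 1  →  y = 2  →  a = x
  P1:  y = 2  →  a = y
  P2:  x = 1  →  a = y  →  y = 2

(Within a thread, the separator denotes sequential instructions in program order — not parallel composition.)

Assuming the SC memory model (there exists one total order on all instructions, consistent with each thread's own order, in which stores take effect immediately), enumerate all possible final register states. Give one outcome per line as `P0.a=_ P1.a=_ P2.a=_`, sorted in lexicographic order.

P0.a=0 P1.a=1 P2.a=2
P0.a=0 P1.a=2 P2.a=2
P0.a=1 P1.a=1 P2.a=0
P0.a=1 P1.a=1 P2.a=1
P0.a=1 P1.a=1 P2.a=2
P0.a=1 P1.a=2 P2.a=0
P0.a=1 P1.a=2 P2.a=1
P0.a=1 P1.a=2 P2.a=2

outcome vector order: (P0.a,P1.a,P2.a)
|SC outcomes| = 8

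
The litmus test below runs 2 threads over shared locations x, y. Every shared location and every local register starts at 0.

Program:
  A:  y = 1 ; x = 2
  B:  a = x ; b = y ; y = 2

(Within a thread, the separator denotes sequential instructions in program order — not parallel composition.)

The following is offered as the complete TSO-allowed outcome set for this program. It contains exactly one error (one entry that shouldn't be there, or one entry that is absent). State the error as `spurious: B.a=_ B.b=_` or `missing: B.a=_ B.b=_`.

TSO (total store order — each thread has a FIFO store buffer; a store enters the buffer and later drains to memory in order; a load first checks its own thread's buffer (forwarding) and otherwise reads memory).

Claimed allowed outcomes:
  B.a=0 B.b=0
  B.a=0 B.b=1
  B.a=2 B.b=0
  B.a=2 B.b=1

outcome vector order: (B.a,B.b)
under TSO → 00 01 21
claimed∖TSO = {20}

spurious: B.a=2 B.b=0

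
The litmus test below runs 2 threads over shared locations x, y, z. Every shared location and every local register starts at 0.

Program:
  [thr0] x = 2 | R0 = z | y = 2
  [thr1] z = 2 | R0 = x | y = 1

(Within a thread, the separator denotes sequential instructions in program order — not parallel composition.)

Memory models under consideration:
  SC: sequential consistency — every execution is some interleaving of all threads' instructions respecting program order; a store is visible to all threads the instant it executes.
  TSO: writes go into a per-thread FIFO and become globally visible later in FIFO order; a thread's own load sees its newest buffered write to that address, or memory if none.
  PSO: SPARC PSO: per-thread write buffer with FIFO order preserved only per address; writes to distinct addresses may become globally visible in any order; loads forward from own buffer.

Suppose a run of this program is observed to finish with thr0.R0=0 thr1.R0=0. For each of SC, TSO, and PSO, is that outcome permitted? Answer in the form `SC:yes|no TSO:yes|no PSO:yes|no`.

outcome vector order: (thr0.R0,thr1.R0)
under SC → 0/2; 2/0; 2/2
under TSO → 0/0; 0/2; 2/0; 2/2
under PSO → 0/0; 0/2; 2/0; 2/2
target 0/0 ∈ {TSO,PSO}

SC:no TSO:yes PSO:yes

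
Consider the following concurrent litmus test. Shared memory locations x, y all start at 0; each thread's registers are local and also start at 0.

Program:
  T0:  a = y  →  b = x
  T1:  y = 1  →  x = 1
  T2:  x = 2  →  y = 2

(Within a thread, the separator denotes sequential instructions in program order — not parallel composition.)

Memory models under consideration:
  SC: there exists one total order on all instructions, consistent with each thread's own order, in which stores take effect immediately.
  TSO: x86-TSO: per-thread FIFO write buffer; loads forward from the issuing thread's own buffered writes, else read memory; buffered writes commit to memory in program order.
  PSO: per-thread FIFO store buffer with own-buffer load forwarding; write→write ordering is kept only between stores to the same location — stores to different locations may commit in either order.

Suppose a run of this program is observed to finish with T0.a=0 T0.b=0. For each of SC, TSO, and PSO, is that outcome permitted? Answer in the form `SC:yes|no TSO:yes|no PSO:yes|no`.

outcome vector order: (T0.a,T0.b)
[SC] allowed = {<0 0>; <0 1>; <0 2>; <1 0>; <1 1>; <1 2>; <2 1>; <2 2>}
[TSO] allowed = {<0 0>; <0 1>; <0 2>; <1 0>; <1 1>; <1 2>; <2 1>; <2 2>}
[PSO] allowed = {<0 0>; <0 1>; <0 2>; <1 0>; <1 1>; <1 2>; <2 0>; <2 1>; <2 2>}
target <0 0> ∈ {SC,TSO,PSO}

SC:yes TSO:yes PSO:yes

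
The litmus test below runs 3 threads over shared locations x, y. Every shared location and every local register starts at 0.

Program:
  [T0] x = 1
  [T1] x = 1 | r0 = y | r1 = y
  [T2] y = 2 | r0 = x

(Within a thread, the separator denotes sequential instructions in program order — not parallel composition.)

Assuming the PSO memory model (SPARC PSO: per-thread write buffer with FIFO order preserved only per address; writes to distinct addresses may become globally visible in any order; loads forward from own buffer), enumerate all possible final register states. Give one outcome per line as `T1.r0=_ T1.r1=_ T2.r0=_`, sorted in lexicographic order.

T1.r0=0 T1.r1=0 T2.r0=0
T1.r0=0 T1.r1=0 T2.r0=1
T1.r0=0 T1.r1=2 T2.r0=0
T1.r0=0 T1.r1=2 T2.r0=1
T1.r0=2 T1.r1=2 T2.r0=0
T1.r0=2 T1.r1=2 T2.r0=1

outcome vector order: (T1.r0,T1.r1,T2.r0)
|PSO outcomes| = 6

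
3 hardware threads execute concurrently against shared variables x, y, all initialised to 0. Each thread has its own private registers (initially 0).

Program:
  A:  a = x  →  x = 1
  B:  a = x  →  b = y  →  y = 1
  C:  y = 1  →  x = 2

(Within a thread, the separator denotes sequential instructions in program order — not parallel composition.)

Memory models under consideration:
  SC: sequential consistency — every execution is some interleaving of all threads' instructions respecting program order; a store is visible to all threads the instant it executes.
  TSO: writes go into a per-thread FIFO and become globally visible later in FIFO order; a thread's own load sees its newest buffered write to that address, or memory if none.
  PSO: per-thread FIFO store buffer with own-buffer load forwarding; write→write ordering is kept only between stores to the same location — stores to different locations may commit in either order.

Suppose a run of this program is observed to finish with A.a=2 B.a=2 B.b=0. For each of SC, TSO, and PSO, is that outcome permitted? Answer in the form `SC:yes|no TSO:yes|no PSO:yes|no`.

outcome vector order: (A.a,B.a,B.b)
under SC → 000; 001; 010; 011; 021; 200; 201; 211; 221
under TSO → 000; 001; 010; 011; 021; 200; 201; 211; 221
under PSO → 000; 001; 010; 011; 020; 021; 200; 201; 210; 211; 220; 221
target 220 ∈ {PSO}

SC:no TSO:no PSO:yes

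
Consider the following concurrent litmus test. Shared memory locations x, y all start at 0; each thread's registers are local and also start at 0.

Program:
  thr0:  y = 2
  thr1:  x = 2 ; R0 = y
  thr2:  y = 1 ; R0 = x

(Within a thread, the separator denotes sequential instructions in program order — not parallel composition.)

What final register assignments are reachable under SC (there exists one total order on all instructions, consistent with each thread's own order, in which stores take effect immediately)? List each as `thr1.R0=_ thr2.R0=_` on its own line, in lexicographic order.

thr1.R0=0 thr2.R0=2
thr1.R0=1 thr2.R0=0
thr1.R0=1 thr2.R0=2
thr1.R0=2 thr2.R0=0
thr1.R0=2 thr2.R0=2

outcome vector order: (thr1.R0,thr2.R0)
|SC outcomes| = 5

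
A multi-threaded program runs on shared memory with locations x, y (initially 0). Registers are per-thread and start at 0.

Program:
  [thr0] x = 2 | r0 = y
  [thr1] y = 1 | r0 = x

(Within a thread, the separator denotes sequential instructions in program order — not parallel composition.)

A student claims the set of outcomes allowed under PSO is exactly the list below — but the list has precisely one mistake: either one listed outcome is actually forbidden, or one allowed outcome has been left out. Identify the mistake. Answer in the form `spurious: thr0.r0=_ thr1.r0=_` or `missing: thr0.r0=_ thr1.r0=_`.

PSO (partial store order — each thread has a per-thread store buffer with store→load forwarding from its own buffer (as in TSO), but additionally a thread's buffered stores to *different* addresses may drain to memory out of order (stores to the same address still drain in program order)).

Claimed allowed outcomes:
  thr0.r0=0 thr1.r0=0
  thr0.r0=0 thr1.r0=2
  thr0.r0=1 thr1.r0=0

missing: thr0.r0=1 thr1.r0=2

outcome vector order: (thr0.r0,thr1.r0)
PSO: 4 outcomes — {00; 02; 10; 12}
PSO∖claimed = {12}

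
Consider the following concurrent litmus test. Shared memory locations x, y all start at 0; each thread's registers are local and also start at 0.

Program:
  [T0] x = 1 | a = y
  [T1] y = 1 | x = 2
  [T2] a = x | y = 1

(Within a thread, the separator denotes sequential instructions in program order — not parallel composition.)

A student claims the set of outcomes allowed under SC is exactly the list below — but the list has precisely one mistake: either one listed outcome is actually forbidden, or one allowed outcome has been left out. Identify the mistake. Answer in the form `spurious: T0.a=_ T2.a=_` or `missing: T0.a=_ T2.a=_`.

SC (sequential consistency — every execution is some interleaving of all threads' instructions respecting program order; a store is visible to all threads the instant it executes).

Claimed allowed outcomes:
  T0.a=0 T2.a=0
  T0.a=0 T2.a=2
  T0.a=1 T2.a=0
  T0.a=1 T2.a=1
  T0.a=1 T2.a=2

missing: T0.a=0 T2.a=1

outcome vector order: (T0.a,T2.a)
under SC → 00, 01, 02, 10, 11, 12
SC∖claimed = {01}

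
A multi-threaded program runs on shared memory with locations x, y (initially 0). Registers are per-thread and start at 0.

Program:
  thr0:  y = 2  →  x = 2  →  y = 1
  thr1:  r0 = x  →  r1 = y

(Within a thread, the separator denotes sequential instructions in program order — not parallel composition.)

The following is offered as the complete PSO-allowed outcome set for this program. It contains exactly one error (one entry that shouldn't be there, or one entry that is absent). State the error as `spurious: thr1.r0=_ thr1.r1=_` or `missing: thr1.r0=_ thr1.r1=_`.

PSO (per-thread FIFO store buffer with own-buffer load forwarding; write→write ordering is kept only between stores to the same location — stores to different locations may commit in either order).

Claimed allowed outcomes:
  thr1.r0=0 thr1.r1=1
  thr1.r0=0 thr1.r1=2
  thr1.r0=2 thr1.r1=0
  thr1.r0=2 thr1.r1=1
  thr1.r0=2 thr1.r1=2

outcome vector order: (thr1.r0,thr1.r1)
under PSO → (0,0) (0,1) (0,2) (2,0) (2,1) (2,2)
PSO∖claimed = {(0,0)}

missing: thr1.r0=0 thr1.r1=0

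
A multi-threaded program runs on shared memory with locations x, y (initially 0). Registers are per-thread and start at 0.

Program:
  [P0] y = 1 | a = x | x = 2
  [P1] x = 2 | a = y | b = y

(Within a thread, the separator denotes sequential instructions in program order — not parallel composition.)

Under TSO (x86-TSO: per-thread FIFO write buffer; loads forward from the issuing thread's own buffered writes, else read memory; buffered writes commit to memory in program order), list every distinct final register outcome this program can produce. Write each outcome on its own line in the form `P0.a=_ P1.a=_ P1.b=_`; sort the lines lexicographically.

P0.a=0 P1.a=0 P1.b=0
P0.a=0 P1.a=0 P1.b=1
P0.a=0 P1.a=1 P1.b=1
P0.a=2 P1.a=0 P1.b=0
P0.a=2 P1.a=0 P1.b=1
P0.a=2 P1.a=1 P1.b=1

outcome vector order: (P0.a,P1.a,P1.b)
|TSO outcomes| = 6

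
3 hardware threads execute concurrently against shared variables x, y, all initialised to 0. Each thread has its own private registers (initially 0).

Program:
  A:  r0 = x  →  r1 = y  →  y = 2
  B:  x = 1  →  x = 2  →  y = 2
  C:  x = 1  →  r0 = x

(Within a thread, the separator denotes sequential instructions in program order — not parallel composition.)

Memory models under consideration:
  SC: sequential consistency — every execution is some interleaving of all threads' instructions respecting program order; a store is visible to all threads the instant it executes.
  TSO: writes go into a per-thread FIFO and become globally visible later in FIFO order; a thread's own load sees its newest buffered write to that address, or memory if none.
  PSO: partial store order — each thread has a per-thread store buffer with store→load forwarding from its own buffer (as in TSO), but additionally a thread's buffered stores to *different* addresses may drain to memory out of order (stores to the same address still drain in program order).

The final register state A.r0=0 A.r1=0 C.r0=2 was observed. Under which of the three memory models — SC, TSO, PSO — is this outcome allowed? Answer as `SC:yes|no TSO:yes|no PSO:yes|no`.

outcome vector order: (A.r0,A.r1,C.r0)
SC: 12 outcomes — {<0 0 1>; <0 0 2>; <0 2 1>; <0 2 2>; <1 0 1>; <1 0 2>; <1 2 1>; <1 2 2>; <2 0 1>; <2 0 2>; <2 2 1>; <2 2 2>}
TSO: 12 outcomes — {<0 0 1>; <0 0 2>; <0 2 1>; <0 2 2>; <1 0 1>; <1 0 2>; <1 2 1>; <1 2 2>; <2 0 1>; <2 0 2>; <2 2 1>; <2 2 2>}
PSO: 12 outcomes — {<0 0 1>; <0 0 2>; <0 2 1>; <0 2 2>; <1 0 1>; <1 0 2>; <1 2 1>; <1 2 2>; <2 0 1>; <2 0 2>; <2 2 1>; <2 2 2>}
target <0 0 2> ∈ {SC,TSO,PSO}

SC:yes TSO:yes PSO:yes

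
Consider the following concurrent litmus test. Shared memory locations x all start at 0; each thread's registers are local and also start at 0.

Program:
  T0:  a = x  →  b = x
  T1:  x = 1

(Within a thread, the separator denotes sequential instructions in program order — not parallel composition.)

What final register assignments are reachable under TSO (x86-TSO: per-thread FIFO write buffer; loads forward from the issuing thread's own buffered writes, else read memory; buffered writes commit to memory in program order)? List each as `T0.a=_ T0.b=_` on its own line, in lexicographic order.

T0.a=0 T0.b=0
T0.a=0 T0.b=1
T0.a=1 T0.b=1

outcome vector order: (T0.a,T0.b)
|TSO outcomes| = 3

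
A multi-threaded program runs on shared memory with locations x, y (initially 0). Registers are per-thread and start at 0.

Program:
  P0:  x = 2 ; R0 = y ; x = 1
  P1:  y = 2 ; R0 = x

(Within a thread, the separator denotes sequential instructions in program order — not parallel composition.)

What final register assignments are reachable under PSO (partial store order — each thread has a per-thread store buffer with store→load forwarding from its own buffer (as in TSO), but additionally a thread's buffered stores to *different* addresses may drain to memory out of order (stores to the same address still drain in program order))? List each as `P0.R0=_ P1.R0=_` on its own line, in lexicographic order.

P0.R0=0 P1.R0=0
P0.R0=0 P1.R0=1
P0.R0=0 P1.R0=2
P0.R0=2 P1.R0=0
P0.R0=2 P1.R0=1
P0.R0=2 P1.R0=2

outcome vector order: (P0.R0,P1.R0)
|PSO outcomes| = 6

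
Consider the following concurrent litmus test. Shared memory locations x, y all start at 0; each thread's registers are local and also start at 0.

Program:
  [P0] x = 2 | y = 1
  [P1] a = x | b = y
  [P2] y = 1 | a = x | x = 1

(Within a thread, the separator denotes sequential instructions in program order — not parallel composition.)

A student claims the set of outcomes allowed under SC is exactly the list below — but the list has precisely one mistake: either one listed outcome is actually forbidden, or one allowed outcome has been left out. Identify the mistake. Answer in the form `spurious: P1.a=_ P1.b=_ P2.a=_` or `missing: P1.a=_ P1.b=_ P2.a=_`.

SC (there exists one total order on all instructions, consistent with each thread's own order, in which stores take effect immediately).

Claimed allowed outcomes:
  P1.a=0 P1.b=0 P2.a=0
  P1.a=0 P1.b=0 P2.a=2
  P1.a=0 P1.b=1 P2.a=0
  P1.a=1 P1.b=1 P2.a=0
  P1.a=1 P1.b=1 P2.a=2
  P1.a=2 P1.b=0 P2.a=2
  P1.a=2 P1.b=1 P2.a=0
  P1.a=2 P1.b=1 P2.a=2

outcome vector order: (P1.a,P1.b,P2.a)
under SC → 000, 002, 010, 012, 110, 112, 202, 210, 212
SC∖claimed = {012}

missing: P1.a=0 P1.b=1 P2.a=2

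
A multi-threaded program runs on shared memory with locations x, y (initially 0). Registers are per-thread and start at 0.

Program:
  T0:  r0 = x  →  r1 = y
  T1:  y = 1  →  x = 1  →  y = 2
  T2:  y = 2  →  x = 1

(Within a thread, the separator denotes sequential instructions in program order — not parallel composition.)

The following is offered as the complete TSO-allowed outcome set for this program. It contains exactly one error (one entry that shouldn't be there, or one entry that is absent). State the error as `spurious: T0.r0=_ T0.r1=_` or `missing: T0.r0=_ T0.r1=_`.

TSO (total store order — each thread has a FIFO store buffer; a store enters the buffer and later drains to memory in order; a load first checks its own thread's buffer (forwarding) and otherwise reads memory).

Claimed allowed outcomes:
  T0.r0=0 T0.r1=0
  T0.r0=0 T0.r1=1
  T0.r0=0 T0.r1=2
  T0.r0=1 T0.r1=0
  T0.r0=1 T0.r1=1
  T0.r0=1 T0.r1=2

spurious: T0.r0=1 T0.r1=0

outcome vector order: (T0.r0,T0.r1)
TSO (5): 00 01 02 11 12
claimed∖TSO = {10}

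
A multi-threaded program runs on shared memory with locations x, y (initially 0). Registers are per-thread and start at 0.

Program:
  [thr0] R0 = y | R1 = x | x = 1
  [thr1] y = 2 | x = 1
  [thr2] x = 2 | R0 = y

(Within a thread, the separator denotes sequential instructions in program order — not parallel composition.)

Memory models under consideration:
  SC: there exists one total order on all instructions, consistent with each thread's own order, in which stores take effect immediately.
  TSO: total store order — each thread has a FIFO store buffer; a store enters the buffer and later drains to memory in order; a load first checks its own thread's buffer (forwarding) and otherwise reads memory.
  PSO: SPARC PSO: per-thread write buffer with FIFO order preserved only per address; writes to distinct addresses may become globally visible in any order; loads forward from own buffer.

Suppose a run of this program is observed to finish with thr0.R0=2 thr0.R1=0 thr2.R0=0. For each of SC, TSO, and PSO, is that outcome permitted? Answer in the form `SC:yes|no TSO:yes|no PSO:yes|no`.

SC:no TSO:yes PSO:yes

outcome vector order: (thr0.R0,thr0.R1,thr2.R0)
[SC] allowed = {(0,0,0) (0,0,2) (0,1,0) (0,1,2) (0,2,0) (0,2,2) (2,0,2) (2,1,0) (2,1,2) (2,2,0) (2,2,2)}
[TSO] allowed = {(0,0,0) (0,0,2) (0,1,0) (0,1,2) (0,2,0) (0,2,2) (2,0,0) (2,0,2) (2,1,0) (2,1,2) (2,2,0) (2,2,2)}
[PSO] allowed = {(0,0,0) (0,0,2) (0,1,0) (0,1,2) (0,2,0) (0,2,2) (2,0,0) (2,0,2) (2,1,0) (2,1,2) (2,2,0) (2,2,2)}
target (2,0,0) ∈ {TSO,PSO}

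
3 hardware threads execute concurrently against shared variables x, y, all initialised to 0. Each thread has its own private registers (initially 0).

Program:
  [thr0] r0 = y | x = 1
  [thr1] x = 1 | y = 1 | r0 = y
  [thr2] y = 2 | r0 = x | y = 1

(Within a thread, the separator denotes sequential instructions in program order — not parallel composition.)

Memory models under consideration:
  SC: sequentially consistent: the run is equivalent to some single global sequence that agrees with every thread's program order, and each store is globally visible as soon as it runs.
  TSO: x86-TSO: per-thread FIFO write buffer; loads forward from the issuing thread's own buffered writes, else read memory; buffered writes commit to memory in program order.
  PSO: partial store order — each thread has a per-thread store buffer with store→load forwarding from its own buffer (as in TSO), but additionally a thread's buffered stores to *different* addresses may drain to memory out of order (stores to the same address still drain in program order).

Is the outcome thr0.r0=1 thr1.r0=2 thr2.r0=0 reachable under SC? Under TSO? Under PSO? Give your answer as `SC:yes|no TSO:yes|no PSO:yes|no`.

SC:no TSO:yes PSO:yes

outcome vector order: (thr0.r0,thr1.r0,thr2.r0)
SC (9): 0/1/0; 0/1/1; 0/2/1; 1/1/0; 1/1/1; 1/2/1; 2/1/0; 2/1/1; 2/2/1
TSO (12): 0/1/0; 0/1/1; 0/2/0; 0/2/1; 1/1/0; 1/1/1; 1/2/0; 1/2/1; 2/1/0; 2/1/1; 2/2/0; 2/2/1
PSO (12): 0/1/0; 0/1/1; 0/2/0; 0/2/1; 1/1/0; 1/1/1; 1/2/0; 1/2/1; 2/1/0; 2/1/1; 2/2/0; 2/2/1
target 1/2/0 ∈ {TSO,PSO}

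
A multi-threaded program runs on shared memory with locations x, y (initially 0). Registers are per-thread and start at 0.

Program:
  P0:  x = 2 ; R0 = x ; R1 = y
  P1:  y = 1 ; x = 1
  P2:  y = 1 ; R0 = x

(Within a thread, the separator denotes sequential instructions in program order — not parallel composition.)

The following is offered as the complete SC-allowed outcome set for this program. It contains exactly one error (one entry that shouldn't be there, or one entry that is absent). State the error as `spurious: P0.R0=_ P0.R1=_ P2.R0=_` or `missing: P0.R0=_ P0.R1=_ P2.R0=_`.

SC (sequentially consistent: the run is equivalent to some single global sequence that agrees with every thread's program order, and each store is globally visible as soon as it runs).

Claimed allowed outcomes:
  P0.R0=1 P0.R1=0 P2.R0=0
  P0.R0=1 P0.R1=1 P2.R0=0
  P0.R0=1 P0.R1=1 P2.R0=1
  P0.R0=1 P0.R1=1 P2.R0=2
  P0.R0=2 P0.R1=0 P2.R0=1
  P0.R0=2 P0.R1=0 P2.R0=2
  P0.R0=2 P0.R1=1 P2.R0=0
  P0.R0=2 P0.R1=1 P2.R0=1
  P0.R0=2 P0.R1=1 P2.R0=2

outcome vector order: (P0.R0,P0.R1,P2.R0)
SC (8): <1 1 0>, <1 1 1>, <1 1 2>, <2 0 1>, <2 0 2>, <2 1 0>, <2 1 1>, <2 1 2>
claimed∖SC = {<1 0 0>}

spurious: P0.R0=1 P0.R1=0 P2.R0=0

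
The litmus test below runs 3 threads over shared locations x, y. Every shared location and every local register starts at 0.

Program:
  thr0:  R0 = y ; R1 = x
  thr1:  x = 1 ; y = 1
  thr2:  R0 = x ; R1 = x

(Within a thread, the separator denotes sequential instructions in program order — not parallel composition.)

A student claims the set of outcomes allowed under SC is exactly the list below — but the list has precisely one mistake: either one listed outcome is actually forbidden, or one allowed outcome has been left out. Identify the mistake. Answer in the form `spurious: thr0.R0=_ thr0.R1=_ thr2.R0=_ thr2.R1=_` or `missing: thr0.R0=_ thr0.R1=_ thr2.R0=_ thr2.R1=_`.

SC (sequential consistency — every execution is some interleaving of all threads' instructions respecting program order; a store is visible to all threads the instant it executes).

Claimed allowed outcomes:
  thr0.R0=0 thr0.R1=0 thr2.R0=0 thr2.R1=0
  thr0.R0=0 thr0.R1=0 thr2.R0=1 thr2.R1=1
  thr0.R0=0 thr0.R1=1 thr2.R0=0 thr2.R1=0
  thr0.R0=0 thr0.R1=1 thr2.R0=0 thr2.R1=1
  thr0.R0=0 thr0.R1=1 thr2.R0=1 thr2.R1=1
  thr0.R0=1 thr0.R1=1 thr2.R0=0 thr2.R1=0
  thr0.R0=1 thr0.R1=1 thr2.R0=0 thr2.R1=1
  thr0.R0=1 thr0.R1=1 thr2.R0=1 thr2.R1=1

outcome vector order: (thr0.R0,thr0.R1,thr2.R0,thr2.R1)
SC: 9 outcomes — {0/0/0/0, 0/0/0/1, 0/0/1/1, 0/1/0/0, 0/1/0/1, 0/1/1/1, 1/1/0/0, 1/1/0/1, 1/1/1/1}
SC∖claimed = {0/0/0/1}

missing: thr0.R0=0 thr0.R1=0 thr2.R0=0 thr2.R1=1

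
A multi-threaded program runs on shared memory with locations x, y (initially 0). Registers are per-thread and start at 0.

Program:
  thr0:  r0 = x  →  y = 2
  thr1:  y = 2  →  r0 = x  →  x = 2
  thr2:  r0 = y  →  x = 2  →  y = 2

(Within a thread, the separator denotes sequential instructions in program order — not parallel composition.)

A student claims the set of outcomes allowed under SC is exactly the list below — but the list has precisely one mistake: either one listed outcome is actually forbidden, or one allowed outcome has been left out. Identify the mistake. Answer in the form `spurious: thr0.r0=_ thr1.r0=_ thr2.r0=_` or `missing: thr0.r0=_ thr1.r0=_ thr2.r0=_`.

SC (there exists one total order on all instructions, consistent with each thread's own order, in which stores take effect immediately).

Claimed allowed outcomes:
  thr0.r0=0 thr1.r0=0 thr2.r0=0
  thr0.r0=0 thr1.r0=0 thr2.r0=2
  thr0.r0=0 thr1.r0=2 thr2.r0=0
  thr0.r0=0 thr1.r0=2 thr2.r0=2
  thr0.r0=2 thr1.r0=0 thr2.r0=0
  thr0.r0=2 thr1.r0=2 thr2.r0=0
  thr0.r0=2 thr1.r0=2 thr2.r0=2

missing: thr0.r0=2 thr1.r0=0 thr2.r0=2

outcome vector order: (thr0.r0,thr1.r0,thr2.r0)
SC (8): 000 002 020 022 200 202 220 222
SC∖claimed = {202}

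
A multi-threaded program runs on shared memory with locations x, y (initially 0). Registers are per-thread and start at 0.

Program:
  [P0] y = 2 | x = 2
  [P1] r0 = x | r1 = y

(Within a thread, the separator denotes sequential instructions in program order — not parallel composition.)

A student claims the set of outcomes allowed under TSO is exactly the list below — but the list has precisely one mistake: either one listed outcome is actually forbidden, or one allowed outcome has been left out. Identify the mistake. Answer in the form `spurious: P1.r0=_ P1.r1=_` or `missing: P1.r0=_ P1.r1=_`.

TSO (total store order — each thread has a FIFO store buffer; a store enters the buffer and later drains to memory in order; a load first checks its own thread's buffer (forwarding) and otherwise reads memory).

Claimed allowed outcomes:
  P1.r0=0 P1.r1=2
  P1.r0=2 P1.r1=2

outcome vector order: (P1.r0,P1.r1)
TSO: 3 outcomes — {<0 0>, <0 2>, <2 2>}
TSO∖claimed = {<0 0>}

missing: P1.r0=0 P1.r1=0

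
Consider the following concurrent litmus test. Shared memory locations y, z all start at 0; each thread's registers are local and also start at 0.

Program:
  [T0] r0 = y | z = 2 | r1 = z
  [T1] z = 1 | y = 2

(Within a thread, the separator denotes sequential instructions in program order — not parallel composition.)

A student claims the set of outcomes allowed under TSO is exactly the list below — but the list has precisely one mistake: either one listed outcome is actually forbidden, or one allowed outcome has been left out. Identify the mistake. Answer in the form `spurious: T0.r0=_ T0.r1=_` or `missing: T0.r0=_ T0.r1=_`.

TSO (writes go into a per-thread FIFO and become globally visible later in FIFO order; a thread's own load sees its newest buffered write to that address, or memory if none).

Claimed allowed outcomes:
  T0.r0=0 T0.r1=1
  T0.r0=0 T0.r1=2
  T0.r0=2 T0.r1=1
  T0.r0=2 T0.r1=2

outcome vector order: (T0.r0,T0.r1)
under TSO → 01, 02, 22
claimed∖TSO = {21}

spurious: T0.r0=2 T0.r1=1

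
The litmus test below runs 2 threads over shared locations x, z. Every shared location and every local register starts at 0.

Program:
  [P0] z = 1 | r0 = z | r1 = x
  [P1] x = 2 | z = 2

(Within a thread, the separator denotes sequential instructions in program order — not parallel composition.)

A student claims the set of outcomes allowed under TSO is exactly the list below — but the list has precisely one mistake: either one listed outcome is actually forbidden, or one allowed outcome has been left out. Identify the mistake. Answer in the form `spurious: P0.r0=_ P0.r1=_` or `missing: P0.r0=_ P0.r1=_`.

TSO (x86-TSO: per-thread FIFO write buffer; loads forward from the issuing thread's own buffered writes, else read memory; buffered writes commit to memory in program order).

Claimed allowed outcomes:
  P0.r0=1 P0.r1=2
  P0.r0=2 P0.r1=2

outcome vector order: (P0.r0,P0.r1)
TSO (3): <1 0>, <1 2>, <2 2>
TSO∖claimed = {<1 0>}

missing: P0.r0=1 P0.r1=0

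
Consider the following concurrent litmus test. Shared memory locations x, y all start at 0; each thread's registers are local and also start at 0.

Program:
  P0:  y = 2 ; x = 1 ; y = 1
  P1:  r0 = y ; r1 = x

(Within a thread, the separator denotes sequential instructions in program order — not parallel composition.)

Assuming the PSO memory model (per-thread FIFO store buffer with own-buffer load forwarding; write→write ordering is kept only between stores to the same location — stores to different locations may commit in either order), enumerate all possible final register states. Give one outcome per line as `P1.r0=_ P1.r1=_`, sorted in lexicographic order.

P1.r0=0 P1.r1=0
P1.r0=0 P1.r1=1
P1.r0=1 P1.r1=0
P1.r0=1 P1.r1=1
P1.r0=2 P1.r1=0
P1.r0=2 P1.r1=1

outcome vector order: (P1.r0,P1.r1)
|PSO outcomes| = 6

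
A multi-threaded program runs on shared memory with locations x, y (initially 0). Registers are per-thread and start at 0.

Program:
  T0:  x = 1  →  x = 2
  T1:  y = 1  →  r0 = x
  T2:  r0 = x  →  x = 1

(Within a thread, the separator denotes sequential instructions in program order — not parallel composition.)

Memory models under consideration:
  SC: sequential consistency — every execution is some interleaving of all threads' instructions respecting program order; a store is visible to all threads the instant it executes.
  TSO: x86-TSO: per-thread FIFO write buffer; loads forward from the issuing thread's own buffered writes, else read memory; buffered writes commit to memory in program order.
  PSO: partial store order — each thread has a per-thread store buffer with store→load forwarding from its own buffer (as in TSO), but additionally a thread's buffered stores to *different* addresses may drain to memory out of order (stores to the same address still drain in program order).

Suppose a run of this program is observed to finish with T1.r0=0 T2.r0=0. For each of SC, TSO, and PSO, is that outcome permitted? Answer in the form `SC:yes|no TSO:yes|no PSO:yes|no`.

SC:yes TSO:yes PSO:yes

outcome vector order: (T1.r0,T2.r0)
SC (9): 00; 01; 02; 10; 11; 12; 20; 21; 22
TSO (9): 00; 01; 02; 10; 11; 12; 20; 21; 22
PSO (9): 00; 01; 02; 10; 11; 12; 20; 21; 22
target 00 ∈ {SC,TSO,PSO}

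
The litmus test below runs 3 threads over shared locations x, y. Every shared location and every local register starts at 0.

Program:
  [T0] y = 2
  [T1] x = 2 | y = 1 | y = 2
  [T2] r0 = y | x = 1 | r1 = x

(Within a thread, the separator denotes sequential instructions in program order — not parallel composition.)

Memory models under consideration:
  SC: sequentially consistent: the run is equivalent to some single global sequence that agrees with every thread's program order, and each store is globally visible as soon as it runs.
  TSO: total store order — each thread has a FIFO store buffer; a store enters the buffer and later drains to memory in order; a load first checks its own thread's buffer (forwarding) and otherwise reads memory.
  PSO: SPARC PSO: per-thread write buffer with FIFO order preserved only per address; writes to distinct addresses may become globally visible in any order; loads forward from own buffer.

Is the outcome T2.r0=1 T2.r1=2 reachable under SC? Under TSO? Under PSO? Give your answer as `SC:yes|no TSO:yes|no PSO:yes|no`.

SC:no TSO:no PSO:yes

outcome vector order: (T2.r0,T2.r1)
[SC] allowed = {01, 02, 11, 21, 22}
[TSO] allowed = {01, 02, 11, 21, 22}
[PSO] allowed = {01, 02, 11, 12, 21, 22}
target 12 ∈ {PSO}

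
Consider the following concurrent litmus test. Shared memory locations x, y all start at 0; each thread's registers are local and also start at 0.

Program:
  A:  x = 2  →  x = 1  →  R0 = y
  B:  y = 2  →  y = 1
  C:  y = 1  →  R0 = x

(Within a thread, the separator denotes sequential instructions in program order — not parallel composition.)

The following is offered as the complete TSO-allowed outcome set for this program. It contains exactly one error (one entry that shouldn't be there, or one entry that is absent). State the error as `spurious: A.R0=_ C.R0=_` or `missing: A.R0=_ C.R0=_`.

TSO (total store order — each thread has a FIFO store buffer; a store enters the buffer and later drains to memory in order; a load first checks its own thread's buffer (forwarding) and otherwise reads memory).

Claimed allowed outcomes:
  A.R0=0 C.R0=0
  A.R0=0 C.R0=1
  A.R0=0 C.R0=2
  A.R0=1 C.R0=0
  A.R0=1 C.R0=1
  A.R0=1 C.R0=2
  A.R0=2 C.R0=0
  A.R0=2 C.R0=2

outcome vector order: (A.R0,C.R0)
under TSO → 0/0, 0/1, 0/2, 1/0, 1/1, 1/2, 2/0, 2/1, 2/2
TSO∖claimed = {2/1}

missing: A.R0=2 C.R0=1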